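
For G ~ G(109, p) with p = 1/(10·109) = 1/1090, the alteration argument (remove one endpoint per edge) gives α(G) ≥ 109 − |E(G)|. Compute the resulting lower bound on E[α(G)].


E[|E(G)|] = C(109, 2)·p = 5886 · (1/1090) = 27/5.
E[α(G)] ≥ n − E[|E(G)|] = 109 − 27/5 = 518/5.
Numerically: ≈ 103.6000.
(This is only a lower bound; the true E[α(G)] may be larger.)

E[α(G)] ≥ 518/5 ≈ 103.6000.


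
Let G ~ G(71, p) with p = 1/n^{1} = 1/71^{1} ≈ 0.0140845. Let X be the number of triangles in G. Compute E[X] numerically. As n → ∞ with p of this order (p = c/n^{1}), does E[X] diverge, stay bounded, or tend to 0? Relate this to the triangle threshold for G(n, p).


Number of potential triangles: C(71, 3) = 57155.
Each occurs with probability p³ ≈ (0.0140845)³ ≈ 2.79399068e-06.
By linearity: E[X] = C(71, 3)·p³ ≈ 57155 · 2.79399068e-06 ≈ 0.159691.
Here α = 1, so p = 1/n is exactly at the triangle threshold p ~ 1/n. Asymptotically E[X] → c³/6 = 1³/6 = 1/6 ≈ 0.166667, a bounded constant. In this regime the triangle count is asymptotically Poisson(c³/6).

E[X] ≈ 0.159691; in regime p = Θ(1/n^{1}) E[X] stays bounded (at the triangle threshold p ~ 1/n).


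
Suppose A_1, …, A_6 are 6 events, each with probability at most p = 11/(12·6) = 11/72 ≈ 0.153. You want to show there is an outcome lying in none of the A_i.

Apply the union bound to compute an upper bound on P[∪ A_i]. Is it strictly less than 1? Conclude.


Union bound: P[∪_{i=1}^{6} A_i] ≤ Σ_i P[A_i] ≤ 6·p = 6·(11/72) = 11/12.
Numerically: 11/12 ≈ 0.917.
Is 11/12 < 1? YES.
Since P[∪ A_i] ≤ 11/12 < 1, the complement has P[∩ A_i^c] ≥ 1 − 11/12 = 1/12 > 0, so some outcome avoids every A_i.

6·p = 11/12 ≈ 0.917; existence CERTIFIED by the union bound.


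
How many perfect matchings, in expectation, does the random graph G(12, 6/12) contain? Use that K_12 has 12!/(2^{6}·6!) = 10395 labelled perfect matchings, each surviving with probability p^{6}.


K_12 has 12!/(2^{6}·6!) = 10395 labelled perfect matchings.
For each such perfect matching H, let X_H = 1 if all 6 edges of H are present in G. Then P[X_H = 1] = p^{6} = (1/2)^{6} = 1/64.
By linearity: E[X] = Σ_H E[X_H] = 10395 · p^{6} = 10395 · 1/64 = 10395/64.
Numerically: E[X] ≈ 162.42.

E[X] = 10395 · (1/2)^{6} = 10395/64 ≈ 162.42.


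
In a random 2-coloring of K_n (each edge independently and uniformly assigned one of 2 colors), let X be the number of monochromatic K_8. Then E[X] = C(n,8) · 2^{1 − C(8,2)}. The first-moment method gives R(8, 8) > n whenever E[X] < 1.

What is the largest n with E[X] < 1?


We need C(n, 8) · 2^{1 − 28} < 1, i.e. C(n, 8) < 2^{28 − 1} = 134217728.
Check values of n near the boundary:
  n = 38: C(38, 8) = 48903492; 48903492 < 134217728? YES
  n = 39: C(39, 8) = 61523748; 61523748 < 134217728? YES
  n = 40: C(40, 8) = 76904685; 76904685 < 134217728? YES
  n = 41: C(41, 8) = 95548245; 95548245 < 134217728? YES
  n = 42: C(42, 8) = 118030185; 118030185 < 134217728? YES
  n = 43: C(43, 8) = 145008513; 145008513 < 134217728? NO
  n = 44: C(44, 8) = 177232627; 177232627 < 134217728? NO
The largest n with C(n, 8) < 134217728 is n = 42 (where E[X] = 118030185/134217728 ≈ 0.8793934). Hence R(8, 8) > 42, i.e. R(8, 8) ≥ 43.

Largest n = 42; hence R(8, 8) > 42.


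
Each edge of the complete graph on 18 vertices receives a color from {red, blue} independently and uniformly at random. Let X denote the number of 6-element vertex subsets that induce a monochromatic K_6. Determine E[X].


Let X = Σ_S X_S over the C(18, 6) = 18564 subsets S of size 6, where X_S = 1 if the K_6 on S is monochromatic.
For a fixed S, the K_6 on S has C(6, 2) = 15 edges. P[all 15 edges red] = (1/2)^15, and likewise for blue, so P[monochromatic] = 2·(1/2)^15 = 2^{1 − 15} = 1/16384.
Summing: E[X] = C(18, 6) · 2^{1 − 15} = 18564 · 1/16384 = 4641/4096.
Numerically: E[X] ≈ 1.133.

E[X] = C(18,6)·2^(1−C(6,2)) = 4641/4096 ≈ 1.133.


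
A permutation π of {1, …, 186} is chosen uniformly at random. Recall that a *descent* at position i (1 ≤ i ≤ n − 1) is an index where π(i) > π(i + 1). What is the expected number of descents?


Write X = Σ X_I over i = 1, …, 185, with X_I the indicator of one descent.
There are 185 indicators.
For each fixed i, the pair (π(i), π(i+1)) is a uniformly random ordered pair of distinct values from {1, …, 186}; by symmetry P[π(i) > π(i+1)] = 1/2.
By linearity: E[X] = 185 · (1/2) = (186 − 1) · (1/2) = 185/2 ≈ 92.500.

E[X] = 185/2 = 92.500.


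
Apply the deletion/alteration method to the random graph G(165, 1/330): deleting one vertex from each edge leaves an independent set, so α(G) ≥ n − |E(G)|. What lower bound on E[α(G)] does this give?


E[|E(G)|] = C(165, 2)·p = 13530 · (1/330) = 41.
E[α(G)] ≥ n − E[|E(G)|] = 165 − 41 = 124.
Numerically: ≈ 124.000.
(This is only a lower bound; the true E[α(G)] may be larger.)

E[α(G)] ≥ 124 ≈ 124.000.


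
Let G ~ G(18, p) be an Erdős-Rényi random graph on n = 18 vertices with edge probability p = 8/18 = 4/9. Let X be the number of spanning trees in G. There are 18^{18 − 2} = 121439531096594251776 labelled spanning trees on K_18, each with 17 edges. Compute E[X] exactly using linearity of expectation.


K_18 has 18^{18 − 2} = 121439531096594251776 labelled spanning trees.
For each such spanning tree H, let X_H = 1 if all 17 edges of H are present in G. Then P[X_H = 1] = p^{17} = (4/9)^{17} = 17179869184/16677181699666569.
By linearity of expectation: E[X] = Σ_H E[X_H] = 121439531096594251776 · p^{17} = 121439531096594251776 · 17179869184/16677181699666569 = 1125899906842624/9.
Numerically: E[X] ≈ 1.251e+14.

E[X] = 121439531096594251776 · (4/9)^{17} = 1125899906842624/9 ≈ 1.251e+14.


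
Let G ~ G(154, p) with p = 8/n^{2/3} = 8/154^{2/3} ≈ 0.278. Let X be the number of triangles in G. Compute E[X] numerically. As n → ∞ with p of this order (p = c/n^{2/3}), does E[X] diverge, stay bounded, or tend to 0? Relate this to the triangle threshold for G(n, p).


Number of potential triangles: C(154, 3) = 596904.
Each occurs with probability p³ ≈ (0.278)³ ≈ 2.15888e-02.
By linearity: E[X] = C(154, 3)·p³ ≈ 596904 · 2.15888e-02 ≈ 12886.442.
Since α = 2/3 < 1, p = c/n^{2/3} ≫ 1/n is above the triangle threshold p ~ 1/n. Asymptotically E[X] ~ (c³/6)·n^{3(1−α)} = (8³/6)·n^{1} → ∞; triangles are abundant w.h.p.

E[X] ≈ 12886.442; in regime p = Θ(1/n^{2/3}) E[X] diverges (above the triangle threshold p ~ 1/n).


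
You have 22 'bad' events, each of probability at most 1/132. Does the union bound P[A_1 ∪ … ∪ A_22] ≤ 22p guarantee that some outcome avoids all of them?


Union bound: P[∪_{i=1}^{22} A_i] ≤ Σ_i P[A_i] ≤ 22·p = 22·(1/132) = 1/6.
Numerically: 1/6 ≈ 0.1667.
Is 1/6 < 1? YES.
Since P[∪ A_i] ≤ 1/6 < 1, the complement has P[∩ A_i^c] ≥ 1 − 1/6 = 5/6 > 0, so some outcome avoids every A_i.

22·p = 1/6 ≈ 0.1667; existence CERTIFIED by the union bound.


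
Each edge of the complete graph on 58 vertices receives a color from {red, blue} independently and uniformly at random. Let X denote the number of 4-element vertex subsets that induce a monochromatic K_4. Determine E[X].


Let X = Σ_S X_S over the C(58, 4) = 424270 subsets S of size 4, where X_S = 1 if the K_4 on S is monochromatic.
For a fixed S, the K_4 on S has C(4, 2) = 6 edges. P[all 6 edges red] = (1/2)^6, and likewise for blue, so P[monochromatic] = 2·(1/2)^6 = 2^{1 − 6} = 1/32.
By linearity of expectation: E[X] = C(58, 4) · 2^{1 − 6} = 424270 · 1/32 = 212135/16.
Numerically: E[X] ≈ 13258.4375.

E[X] = C(58,4)·2^(1−C(4,2)) = 212135/16 ≈ 13258.4375.


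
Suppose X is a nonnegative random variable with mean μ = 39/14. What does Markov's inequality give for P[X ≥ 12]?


μ = E[X] = 39/14, a = 12.
Markov: P[X ≥ 12] ≤ μ/a = (39/14)/12 = 13/56.
Numerically: ≈ 0.23214.
(Since a = 12 > μ = 2.78571, the bound 13/56 is < 1 and informative.)

P[X ≥ 12] ≤ 13/56 ≈ 0.23214.


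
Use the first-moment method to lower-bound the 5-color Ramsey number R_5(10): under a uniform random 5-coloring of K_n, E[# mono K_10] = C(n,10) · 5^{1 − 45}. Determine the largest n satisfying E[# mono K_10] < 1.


We need C(n, 10) · 5^{1 − 45} < 1, i.e. C(n, 10) < 5^{45 − 1} = 5684341886080801486968994140625.
Check values of n near the boundary:
  n = 5387: C(5387, 10) = 5624406917627224603154306376491; 5624406917627224603154306376491 < 5684341886080801486968994140625? YES
  n = 5388: C(5388, 10) = 5634865093375880654852250419586; 5634865093375880654852250419586 < 5684341886080801486968994140625? YES
  n = 5389: C(5389, 10) = 5645340767466558997768874792926; 5645340767466558997768874792926 < 5684341886080801486968994140625? YES
  n = 5390: C(5390, 10) = 5655833965919099070255434039753; 5655833965919099070255434039753 < 5684341886080801486968994140625? YES
  n = 5391: C(5391, 10) = 5666344714787188828795213697883; 5666344714787188828795213697883 < 5684341886080801486968994140625? YES
  n = 5392: C(5392, 10) = 5676873040158402483252283957448; 5676873040158402483252283957448 < 5684341886080801486968994140625? YES
  n = 5393: C(5393, 10) = 5687418968154238267170642278008; 5687418968154238267170642278008 < 5684341886080801486968994140625? NO
  n = 5394: C(5394, 10) = 5697982524930156243149785372878; 5697982524930156243149785372878 < 5684341886080801486968994140625? NO
The largest n with C(n, 10) < 5684341886080801486968994140625 is n = 5392 (where E[X] = 5676873040158402483252283957448/5684341886080801486968994140625 ≈ 0.998686). Hence R_5(10) > 5392, i.e. R_5(10) ≥ 5393.

Largest n = 5392; hence R_5(10) > 5392.


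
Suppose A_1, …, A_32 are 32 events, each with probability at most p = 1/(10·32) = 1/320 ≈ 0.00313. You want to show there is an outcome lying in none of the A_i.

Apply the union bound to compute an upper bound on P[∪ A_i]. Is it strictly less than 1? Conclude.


Union bound: P[∪_{i=1}^{32} A_i] ≤ Σ_i P[A_i] ≤ 32·p = 32·(1/320) = 1/10.
Numerically: 1/10 ≈ 0.10000.
Is 1/10 < 1? YES.
Since P[∪ A_i] ≤ 1/10 < 1, the complement has P[∩ A_i^c] ≥ 1 − 1/10 = 9/10 > 0, so some outcome avoids every A_i.

32·p = 1/10 ≈ 0.10000; existence CERTIFIED by the union bound.


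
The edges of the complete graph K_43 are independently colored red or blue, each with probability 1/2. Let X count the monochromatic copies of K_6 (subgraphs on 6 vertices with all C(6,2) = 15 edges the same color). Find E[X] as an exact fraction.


Let X = Σ_S X_S over the C(43, 6) = 6096454 subsets S of size 6, where X_S = 1 if the K_6 on S is monochromatic.
For a fixed S, the K_6 on S has C(6, 2) = 15 edges. P[all 15 edges red] = (1/2)^15, and likewise for blue, so P[monochromatic] = 2·(1/2)^15 = 2^{1 − 15} = 1/16384.
By linearity of expectation: E[X] = C(43, 6) · 2^{1 − 15} = 6096454 · 1/16384 = 3048227/8192.
Numerically: E[X] ≈ 372.09802.

E[X] = C(43,6)·2^(1−C(6,2)) = 3048227/8192 ≈ 372.09802.


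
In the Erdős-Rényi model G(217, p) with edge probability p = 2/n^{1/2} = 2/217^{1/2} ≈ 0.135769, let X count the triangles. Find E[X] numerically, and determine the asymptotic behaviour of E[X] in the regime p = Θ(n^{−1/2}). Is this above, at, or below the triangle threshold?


Number of potential triangles: C(217, 3) = 1679580.
Each occurs with probability p³ ≈ (0.135769)³ ≈ 2.50265155e-03.
By linearity: E[X] = C(217, 3)·p³ ≈ 1679580 · 2.50265155e-03 ≈ 4203.403493.
Since α = 1/2 < 1, p = c/n^{1/2} ≫ 1/n is above the triangle threshold p ~ 1/n. Asymptotically E[X] ~ (c³/6)·n^{3(1−α)} = (2³/6)·n^{1.5} → ∞; triangles are abundant w.h.p.

E[X] ≈ 4203.403493; in regime p = Θ(1/n^{1/2}) E[X] diverges (above the triangle threshold p ~ 1/n).


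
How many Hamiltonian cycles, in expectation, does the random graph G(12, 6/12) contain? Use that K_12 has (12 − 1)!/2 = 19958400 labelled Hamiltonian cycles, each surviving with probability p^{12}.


K_12 has (12 − 1)!/2 = 19958400 labelled Hamiltonian cycles.
For each such Hamiltonian cycle H, let X_H = 1 if all 12 edges of H are present in G. Then P[X_H = 1] = p^{12} = (1/2)^{12} = 1/4096.
Summing the indicators: E[X] = Σ_H E[X_H] = 19958400 · p^{12} = 19958400 · 1/4096 = 155925/32.
Numerically: E[X] ≈ 4.87e+03.

E[X] = 19958400 · (1/2)^{12} = 155925/32 ≈ 4.87e+03.


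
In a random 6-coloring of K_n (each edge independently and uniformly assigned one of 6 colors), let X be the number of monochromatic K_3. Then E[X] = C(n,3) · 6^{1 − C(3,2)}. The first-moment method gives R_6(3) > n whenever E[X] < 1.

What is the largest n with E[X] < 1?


We need C(n, 3) · 6^{1 − 3} < 1, i.e. C(n, 3) < 6^{3 − 1} = 36.
Check values of n near the boundary:
  n = 3: C(3, 3) = 1; 1 < 36? YES
  n = 4: C(4, 3) = 4; 4 < 36? YES
  n = 5: C(5, 3) = 10; 10 < 36? YES
  n = 6: C(6, 3) = 20; 20 < 36? YES
  n = 7: C(7, 3) = 35; 35 < 36? YES
  n = 8: C(8, 3) = 56; 56 < 36? NO
The largest n with C(n, 3) < 36 is n = 7 (where E[X] = 35/36 ≈ 0.9722). Hence R_6(3) > 7, i.e. R_6(3) ≥ 8.

Largest n = 7; hence R_6(3) > 7.


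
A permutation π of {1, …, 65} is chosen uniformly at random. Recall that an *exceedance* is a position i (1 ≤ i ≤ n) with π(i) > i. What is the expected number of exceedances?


Write X = Σ_{i=1}^{65} X_i, where X_i = 1_{π(i) > i}.
For each fixed i, π(i) is uniform over {1, …, 65} (marginal of a uniform permutation), so P[π(i) > i] = (n − i)/n. Summing: Σ_{i=1}^{65} (n − i)/n = (0 + 1 + … + 64)/65 = 65(65 − 1)/(2·65) = (65 − 1)/2.
Hence E[X] = Σ_{i=1}^{65} (65 − i)/65 = 32 ≈ 32.000000.

E[X] = 32 = 32.000000.


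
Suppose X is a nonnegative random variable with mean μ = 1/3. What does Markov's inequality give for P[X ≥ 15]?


μ = E[X] = 1/3, a = 15.
Markov: P[X ≥ 15] ≤ μ/a = (1/3)/15 = 1/45.
Numerically: ≈ 0.0222.
(Since a = 15 > μ = 0.3333, the bound 1/45 is < 1 and informative.)

P[X ≥ 15] ≤ 1/45 ≈ 0.0222.


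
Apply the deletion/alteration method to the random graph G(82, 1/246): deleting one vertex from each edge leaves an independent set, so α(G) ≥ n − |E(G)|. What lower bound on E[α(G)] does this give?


E[|E(G)|] = C(82, 2)·p = 3321 · (1/246) = 27/2.
E[α(G)] ≥ n − E[|E(G)|] = 82 − 27/2 = 137/2.
Numerically: ≈ 68.5000.
(This is only a lower bound; the true E[α(G)] may be larger.)

E[α(G)] ≥ 137/2 ≈ 68.5000.


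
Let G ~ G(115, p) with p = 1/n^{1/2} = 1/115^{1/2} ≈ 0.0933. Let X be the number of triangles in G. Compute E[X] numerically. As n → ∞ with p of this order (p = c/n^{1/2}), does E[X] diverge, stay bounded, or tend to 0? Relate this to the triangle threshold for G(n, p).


Number of potential triangles: C(115, 3) = 246905.
Each occurs with probability p³ ≈ (0.0933)³ ≈ 8.10874e-04.
By linearity: E[X] = C(115, 3)·p³ ≈ 246905 · 8.10874e-04 ≈ 200.209.
Since α = 1/2 < 1, p = c/n^{1/2} ≫ 1/n is above the triangle threshold p ~ 1/n. Asymptotically E[X] ~ (c³/6)·n^{3(1−α)} = (1³/6)·n^{1.5} → ∞; triangles are abundant w.h.p.

E[X] ≈ 200.209; in regime p = Θ(1/n^{1/2}) E[X] diverges (above the triangle threshold p ~ 1/n).


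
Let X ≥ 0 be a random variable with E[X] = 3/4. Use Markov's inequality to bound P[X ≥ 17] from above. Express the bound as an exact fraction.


μ = E[X] = 3/4, a = 17.
Markov: P[X ≥ 17] ≤ μ/a = (3/4)/17 = 3/68.
Numerically: ≈ 0.04412.
(Since a = 17 > μ = 0.75000, the bound 3/68 is < 1 and informative.)

P[X ≥ 17] ≤ 3/68 ≈ 0.04412.


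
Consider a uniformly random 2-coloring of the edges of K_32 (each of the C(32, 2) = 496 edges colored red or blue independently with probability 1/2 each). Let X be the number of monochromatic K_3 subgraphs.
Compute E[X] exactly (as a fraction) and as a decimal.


Let X = Σ_S X_S over the C(32, 3) = 4960 subsets S of size 3, where X_S = 1 if the K_3 on S is monochromatic.
For a fixed S, the K_3 on S has C(3, 2) = 3 edges. P[all 3 edges red] = (1/2)^3, and likewise for blue, so P[monochromatic] = 2·(1/2)^3 = 2^{1 − 3} = 1/4.
By linearity of expectation: E[X] = C(32, 3) · 2^{1 − 3} = 4960 · 1/4 = 1240.
Numerically: E[X] ≈ 1240.0000.

E[X] = C(32,3)·2^(1−C(3,2)) = 1240 ≈ 1240.0000.


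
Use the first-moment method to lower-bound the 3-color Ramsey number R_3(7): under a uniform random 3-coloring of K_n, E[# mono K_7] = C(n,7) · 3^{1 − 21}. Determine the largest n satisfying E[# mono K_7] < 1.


We need C(n, 7) · 3^{1 − 21} < 1, i.e. C(n, 7) < 3^{21 − 1} = 3486784401.
Check values of n near the boundary:
  n = 77: C(77, 7) = 2404808340; 2404808340 < 3486784401? YES
  n = 78: C(78, 7) = 2641902120; 2641902120 < 3486784401? YES
  n = 79: C(79, 7) = 2898753715; 2898753715 < 3486784401? YES
  n = 80: C(80, 7) = 3176716400; 3176716400 < 3486784401? YES
  n = 81: C(81, 7) = 3477216600; 3477216600 < 3486784401? YES
  n = 82: C(82, 7) = 3801756816; 3801756816 < 3486784401? NO
The largest n with C(n, 7) < 3486784401 is n = 81 (where E[X] = 42928600/43046721 ≈ 0.9973). Hence R_3(7) > 81, i.e. R_3(7) ≥ 82.

Largest n = 81; hence R_3(7) > 81.


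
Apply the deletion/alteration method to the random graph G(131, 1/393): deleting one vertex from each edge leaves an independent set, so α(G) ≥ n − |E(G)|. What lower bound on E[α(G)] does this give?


E[|E(G)|] = C(131, 2)·p = 8515 · (1/393) = 65/3.
E[α(G)] ≥ n − E[|E(G)|] = 131 − 65/3 = 328/3.
Numerically: ≈ 109.3333.
(This is only a lower bound; the true E[α(G)] may be larger.)

E[α(G)] ≥ 328/3 ≈ 109.3333.


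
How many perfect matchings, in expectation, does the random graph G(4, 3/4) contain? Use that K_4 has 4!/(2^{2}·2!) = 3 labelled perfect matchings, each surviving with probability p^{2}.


K_4 has 4!/(2^{2}·2!) = 3 labelled perfect matchings.
For each such perfect matching H, let X_H = 1 if all 2 edges of H are present in G. Then P[X_H = 1] = p^{2} = (3/4)^{2} = 9/16.
By linearity: E[X] = Σ_H E[X_H] = 3 · p^{2} = 3 · 9/16 = 27/16.
Numerically: E[X] ≈ 1.69.

E[X] = 3 · (3/4)^{2} = 27/16 ≈ 1.69.


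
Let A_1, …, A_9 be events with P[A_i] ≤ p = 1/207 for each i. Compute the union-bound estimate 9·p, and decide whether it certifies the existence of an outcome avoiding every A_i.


Union bound: P[∪_{i=1}^{9} A_i] ≤ Σ_i P[A_i] ≤ 9·p = 9·(1/207) = 1/23.
Numerically: 1/23 ≈ 0.043478.
Is 1/23 < 1? YES.
Since P[∪ A_i] ≤ 1/23 < 1, the complement has P[∩ A_i^c] ≥ 1 − 1/23 = 22/23 > 0, so some outcome avoids every A_i.

9·p = 1/23 ≈ 0.043478; existence CERTIFIED by the union bound.


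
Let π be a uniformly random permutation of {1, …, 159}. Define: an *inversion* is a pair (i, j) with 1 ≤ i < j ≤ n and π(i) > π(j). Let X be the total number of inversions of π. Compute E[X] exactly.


Write X = Σ X_I over the C(159, 2) = 12561 pairs i < j, with X_I the indicator of one inversion.
There are 12561 indicators.
For each fixed pair i < j, the values π(i) and π(j) are two distinct elements of {1, …, 159} in uniformly random order; by symmetry P[π(i) > π(j)] = 1/2.
By linearity: E[X] = 12561 · (1/2) = C(159, 2) · (1/2) = 12561/2 = 12561/2 ≈ 6280.5000.

E[X] = 12561/2 = 6280.5000.


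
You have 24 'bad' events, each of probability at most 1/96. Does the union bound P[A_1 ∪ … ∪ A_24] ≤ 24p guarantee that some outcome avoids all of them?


Union bound: P[∪_{i=1}^{24} A_i] ≤ Σ_i P[A_i] ≤ 24·p = 24·(1/96) = 1/4.
Numerically: 1/4 ≈ 0.25000.
Is 1/4 < 1? YES.
Since P[∪ A_i] ≤ 1/4 < 1, the complement has P[∩ A_i^c] ≥ 1 − 1/4 = 3/4 > 0, so some outcome avoids every A_i.

24·p = 1/4 ≈ 0.25000; existence CERTIFIED by the union bound.


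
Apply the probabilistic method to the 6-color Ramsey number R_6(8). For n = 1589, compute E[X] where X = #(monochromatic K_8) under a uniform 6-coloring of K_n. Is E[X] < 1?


E[X] = C(1589, 8) · 6^{1 − 28} = 990389025825605844438 · 6^{−27} = 990389025825605844438/1023490369077469249536.
As a reduced fraction: E[X] = 165064837637600974073/170581728179578208256 ≈ 0.9676584.
Is E[X] < 1? YES.
Since E[X] < 1, there exists a 6-coloring of K_{1589} with no monochromatic K_8; hence R_6(8) > 1589.

E[X] = 165064837637600974073/170581728179578208256 ≈ 0.9676584; E[X] < 1, so R_6(8) > 1589.


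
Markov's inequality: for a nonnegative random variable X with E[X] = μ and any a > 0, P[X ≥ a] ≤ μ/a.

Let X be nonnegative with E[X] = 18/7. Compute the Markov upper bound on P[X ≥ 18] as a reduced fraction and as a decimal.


μ = E[X] = 18/7, a = 18.
Markov: P[X ≥ 18] ≤ μ/a = (18/7)/18 = 1/7.
Numerically: ≈ 0.142857.
(Since a = 18 > μ = 2.571429, the bound 1/7 is < 1 and informative.)

P[X ≥ 18] ≤ 1/7 ≈ 0.142857.


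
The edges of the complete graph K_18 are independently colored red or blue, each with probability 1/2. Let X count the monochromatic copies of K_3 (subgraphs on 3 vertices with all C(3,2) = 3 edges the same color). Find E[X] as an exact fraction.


Let X = Σ_S X_S over the C(18, 3) = 816 subsets S of size 3, where X_S = 1 if the K_3 on S is monochromatic.
For a fixed S, the K_3 on S has C(3, 2) = 3 edges. P[all 3 edges red] = (1/2)^3, and likewise for blue, so P[monochromatic] = 2·(1/2)^3 = 2^{1 − 3} = 1/4.
Summing: E[X] = C(18, 3) · 2^{1 − 3} = 816 · 1/4 = 204.
Numerically: E[X] ≈ 204.000.

E[X] = C(18,3)·2^(1−C(3,2)) = 204 ≈ 204.000.


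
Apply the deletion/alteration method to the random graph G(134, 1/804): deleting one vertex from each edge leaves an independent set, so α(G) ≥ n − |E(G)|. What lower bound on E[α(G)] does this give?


E[|E(G)|] = C(134, 2)·p = 8911 · (1/804) = 133/12.
E[α(G)] ≥ n − E[|E(G)|] = 134 − 133/12 = 1475/12.
Numerically: ≈ 122.916667.
(This is only a lower bound; the true E[α(G)] may be larger.)

E[α(G)] ≥ 1475/12 ≈ 122.916667.


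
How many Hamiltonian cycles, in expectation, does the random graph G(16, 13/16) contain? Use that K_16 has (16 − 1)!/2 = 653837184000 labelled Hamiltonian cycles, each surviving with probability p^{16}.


K_16 has (16 − 1)!/2 = 653837184000 labelled Hamiltonian cycles.
For each such Hamiltonian cycle H, let X_H = 1 if all 16 edges of H are present in G. Then P[X_H = 1] = p^{16} = (13/16)^{16} = 665416609183179841/18446744073709551616.
By linearity of expectation: E[X] = Σ_H E[X_H] = 653837184000 · p^{16} = 653837184000 · 665416609183179841/18446744073709551616 = 424877072202303561918952875/18014398509481984.
Numerically: E[X] ≈ 2.359e+10.

E[X] = 653837184000 · (13/16)^{16} = 424877072202303561918952875/18014398509481984 ≈ 2.359e+10.


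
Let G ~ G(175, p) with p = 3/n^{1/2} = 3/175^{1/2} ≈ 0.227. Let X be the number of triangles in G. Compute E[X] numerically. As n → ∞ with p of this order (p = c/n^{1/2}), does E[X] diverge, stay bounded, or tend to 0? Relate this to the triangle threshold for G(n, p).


Number of potential triangles: C(175, 3) = 877975.
Each occurs with probability p³ ≈ (0.227)³ ≈ 1.16629e-02.
By linearity: E[X] = C(175, 3)·p³ ≈ 877975 · 1.16629e-02 ≈ 10239.738.
Since α = 1/2 < 1, p = c/n^{1/2} ≫ 1/n is above the triangle threshold p ~ 1/n. Asymptotically E[X] ~ (c³/6)·n^{3(1−α)} = (3³/6)·n^{1.5} → ∞; triangles are abundant w.h.p.

E[X] ≈ 10239.738; in regime p = Θ(1/n^{1/2}) E[X] diverges (above the triangle threshold p ~ 1/n).


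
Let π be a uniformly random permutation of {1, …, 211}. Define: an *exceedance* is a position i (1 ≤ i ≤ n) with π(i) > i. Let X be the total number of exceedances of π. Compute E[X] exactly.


Write X = Σ_{i=1}^{211} X_i, where X_i = 1_{π(i) > i}.
For each fixed i, π(i) is uniform over {1, …, 211} (marginal of a uniform permutation), so P[π(i) > i] = (n − i)/n. Summing: Σ_{i=1}^{211} (n − i)/n = (0 + 1 + … + 210)/211 = 211(211 − 1)/(2·211) = (211 − 1)/2.
Hence E[X] = Σ_{i=1}^{211} (211 − i)/211 = 105 ≈ 105.000.

E[X] = 105 = 105.000.


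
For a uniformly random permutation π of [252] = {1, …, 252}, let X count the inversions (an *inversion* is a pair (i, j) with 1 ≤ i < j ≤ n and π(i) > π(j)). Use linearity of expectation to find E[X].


Write X = Σ X_I over the C(252, 2) = 31626 pairs i < j, with X_I the indicator of one inversion.
There are 31626 indicators.
For each fixed pair i < j, the values π(i) and π(j) are two distinct elements of {1, …, 252} in uniformly random order; by symmetry P[π(i) > π(j)] = 1/2.
By linearity: E[X] = 31626 · (1/2) = C(252, 2) · (1/2) = 31626/2 = 15813 ≈ 15813.000000.

E[X] = 15813 = 15813.000000.


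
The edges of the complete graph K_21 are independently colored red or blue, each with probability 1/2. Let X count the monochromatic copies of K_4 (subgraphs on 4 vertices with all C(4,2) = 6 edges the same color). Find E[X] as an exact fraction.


Let X = Σ_S X_S over the C(21, 4) = 5985 subsets S of size 4, where X_S = 1 if the K_4 on S is monochromatic.
For a fixed S, the K_4 on S has C(4, 2) = 6 edges. P[all 6 edges red] = (1/2)^6, and likewise for blue, so P[monochromatic] = 2·(1/2)^6 = 2^{1 − 6} = 1/32.
By linearity: E[X] = C(21, 4) · 2^{1 − 6} = 5985 · 1/32 = 5985/32.
Numerically: E[X] ≈ 187.03125.

E[X] = C(21,4)·2^(1−C(4,2)) = 5985/32 ≈ 187.03125.


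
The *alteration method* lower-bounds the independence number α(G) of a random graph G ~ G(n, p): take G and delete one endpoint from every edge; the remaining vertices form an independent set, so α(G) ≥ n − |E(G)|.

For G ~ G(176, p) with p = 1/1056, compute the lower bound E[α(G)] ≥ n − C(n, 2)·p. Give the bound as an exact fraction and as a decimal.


E[|E(G)|] = C(176, 2)·p = 15400 · (1/1056) = 175/12.
E[α(G)] ≥ n − E[|E(G)|] = 176 − 175/12 = 1937/12.
Numerically: ≈ 161.4167.
(This is only a lower bound; the true E[α(G)] may be larger.)

E[α(G)] ≥ 1937/12 ≈ 161.4167.


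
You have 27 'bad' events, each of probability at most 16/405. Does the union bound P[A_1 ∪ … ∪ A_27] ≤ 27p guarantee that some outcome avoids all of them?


Union bound: P[∪_{i=1}^{27} A_i] ≤ Σ_i P[A_i] ≤ 27·p = 27·(16/405) = 16/15.
Numerically: 16/15 ≈ 1.0666667.
Is 16/15 < 1? NO.
Since the bound 16/15 is ≥ 1, the union bound is uninformative here; it does NOT by itself certify existence.

27·p = 16/15 ≈ 1.0666667; existence NOT certified by the union bound.


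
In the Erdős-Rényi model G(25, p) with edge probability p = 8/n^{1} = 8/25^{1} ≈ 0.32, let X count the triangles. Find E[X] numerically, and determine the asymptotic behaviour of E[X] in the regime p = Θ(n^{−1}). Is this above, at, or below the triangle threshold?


Number of potential triangles: C(25, 3) = 2300.
Each occurs with probability p³ ≈ (0.32)³ ≈ 3.27680e-02.
By linearity: E[X] = C(25, 3)·p³ ≈ 2300 · 3.27680e-02 ≈ 75.366.
Here α = 1, so p = 8/n is exactly at the triangle threshold p ~ 1/n. Asymptotically E[X] → c³/6 = 8³/6 = 256/3 ≈ 85.333, a bounded constant. In this regime the triangle count is asymptotically Poisson(c³/6).

E[X] ≈ 75.366; in regime p = Θ(1/n^{1}) E[X] stays bounded (at the triangle threshold p ~ 1/n).


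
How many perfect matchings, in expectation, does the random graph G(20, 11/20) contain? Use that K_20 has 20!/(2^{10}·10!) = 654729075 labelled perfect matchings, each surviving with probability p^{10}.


K_20 has 20!/(2^{10}·10!) = 654729075 labelled perfect matchings.
For each such perfect matching H, let X_H = 1 if all 10 edges of H are present in G. Then P[X_H = 1] = p^{10} = (11/20)^{10} = 25937424601/10240000000000.
By linearity: E[X] = Σ_H E[X_H] = 654729075 · p^{10} = 654729075 · 25937424601/10240000000000 = 679279440675798963/409600000000.
Numerically: E[X] ≈ 1.658e+06.

E[X] = 654729075 · (11/20)^{10} = 679279440675798963/409600000000 ≈ 1.658e+06.


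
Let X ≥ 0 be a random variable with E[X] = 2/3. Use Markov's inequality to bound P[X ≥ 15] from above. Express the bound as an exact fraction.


μ = E[X] = 2/3, a = 15.
Markov: P[X ≥ 15] ≤ μ/a = (2/3)/15 = 2/45.
Numerically: ≈ 0.0444.
(Since a = 15 > μ = 0.6667, the bound 2/45 is < 1 and informative.)

P[X ≥ 15] ≤ 2/45 ≈ 0.0444.


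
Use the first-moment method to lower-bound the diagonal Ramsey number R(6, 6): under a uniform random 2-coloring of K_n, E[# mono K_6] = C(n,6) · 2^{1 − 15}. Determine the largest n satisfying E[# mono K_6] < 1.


We need C(n, 6) · 2^{1 − 15} < 1, i.e. C(n, 6) < 2^{15 − 1} = 16384.
Check values of n near the boundary:
  n = 15: C(15, 6) = 5005; 5005 < 16384? YES
  n = 16: C(16, 6) = 8008; 8008 < 16384? YES
  n = 17: C(17, 6) = 12376; 12376 < 16384? YES
  n = 18: C(18, 6) = 18564; 18564 < 16384? NO
  n = 19: C(19, 6) = 27132; 27132 < 16384? NO
  n = 20: C(20, 6) = 38760; 38760 < 16384? NO
The largest n with C(n, 6) < 16384 is n = 17 (where E[X] = 1547/2048 ≈ 0.7553711). Hence R(6, 6) > 17, i.e. R(6, 6) ≥ 18.

Largest n = 17; hence R(6, 6) > 17.


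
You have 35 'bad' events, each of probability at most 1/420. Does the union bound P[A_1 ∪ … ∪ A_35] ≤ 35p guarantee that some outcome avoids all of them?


Union bound: P[∪_{i=1}^{35} A_i] ≤ Σ_i P[A_i] ≤ 35·p = 35·(1/420) = 1/12.
Numerically: 1/12 ≈ 0.083333.
Is 1/12 < 1? YES.
Since P[∪ A_i] ≤ 1/12 < 1, the complement has P[∩ A_i^c] ≥ 1 − 1/12 = 11/12 > 0, so some outcome avoids every A_i.

35·p = 1/12 ≈ 0.083333; existence CERTIFIED by the union bound.


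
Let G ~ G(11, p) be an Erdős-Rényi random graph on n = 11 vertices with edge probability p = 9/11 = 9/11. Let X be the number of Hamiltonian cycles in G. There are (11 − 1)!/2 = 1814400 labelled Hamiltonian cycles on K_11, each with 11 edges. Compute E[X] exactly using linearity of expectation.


K_11 has (11 − 1)!/2 = 1814400 labelled Hamiltonian cycles.
For each such Hamiltonian cycle H, let X_H = 1 if all 11 edges of H are present in G. Then P[X_H = 1] = p^{11} = (9/11)^{11} = 31381059609/285311670611.
By linearity of expectation: E[X] = Σ_H E[X_H] = 1814400 · p^{11} = 1814400 · 31381059609/285311670611 = 56937794554569600/285311670611.
Numerically: E[X] ≈ 199563.

E[X] = 1814400 · (9/11)^{11} = 56937794554569600/285311670611 ≈ 199563.


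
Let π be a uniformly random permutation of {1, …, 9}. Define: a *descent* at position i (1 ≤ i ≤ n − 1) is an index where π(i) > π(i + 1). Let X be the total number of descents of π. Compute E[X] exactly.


Write X = Σ X_I over i = 1, …, 8, with X_I the indicator of one descent.
There are 8 indicators.
For each fixed i, the pair (π(i), π(i+1)) is a uniformly random ordered pair of distinct values from {1, …, 9}; by symmetry P[π(i) > π(i+1)] = 1/2.
By linearity: E[X] = 8 · (1/2) = (9 − 1) · (1/2) = 4 ≈ 4.000000.

E[X] = 4 = 4.000000.


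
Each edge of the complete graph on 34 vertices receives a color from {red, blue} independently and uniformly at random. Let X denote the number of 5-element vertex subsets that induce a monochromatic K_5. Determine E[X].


Let X = Σ_S X_S over the C(34, 5) = 278256 subsets S of size 5, where X_S = 1 if the K_5 on S is monochromatic.
For a fixed S, the K_5 on S has C(5, 2) = 10 edges. P[all 10 edges red] = (1/2)^10, and likewise for blue, so P[monochromatic] = 2·(1/2)^10 = 2^{1 − 10} = 1/512.
By linearity of expectation: E[X] = C(34, 5) · 2^{1 − 10} = 278256 · 1/512 = 17391/32.
Numerically: E[X] ≈ 543.46875.

E[X] = C(34,5)·2^(1−C(5,2)) = 17391/32 ≈ 543.46875.


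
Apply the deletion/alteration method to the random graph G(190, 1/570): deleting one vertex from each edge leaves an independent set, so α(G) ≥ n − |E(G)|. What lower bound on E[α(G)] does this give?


E[|E(G)|] = C(190, 2)·p = 17955 · (1/570) = 63/2.
E[α(G)] ≥ n − E[|E(G)|] = 190 − 63/2 = 317/2.
Numerically: ≈ 158.50000.
(This is only a lower bound; the true E[α(G)] may be larger.)

E[α(G)] ≥ 317/2 ≈ 158.50000.


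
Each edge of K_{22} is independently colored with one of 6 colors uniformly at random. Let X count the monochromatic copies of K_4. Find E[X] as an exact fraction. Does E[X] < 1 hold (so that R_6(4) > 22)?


E[X] = C(22, 4) · 6^{1 − 6} = 7315 · 6^{−5} = 7315/7776.
As a reduced fraction: E[X] = 7315/7776 ≈ 0.94072.
Is E[X] < 1? YES.
Since E[X] < 1, there exists a 6-coloring of K_{22} with no monochromatic K_4; hence R_6(4) > 22.

E[X] = 7315/7776 ≈ 0.94072; E[X] < 1, so R_6(4) > 22.


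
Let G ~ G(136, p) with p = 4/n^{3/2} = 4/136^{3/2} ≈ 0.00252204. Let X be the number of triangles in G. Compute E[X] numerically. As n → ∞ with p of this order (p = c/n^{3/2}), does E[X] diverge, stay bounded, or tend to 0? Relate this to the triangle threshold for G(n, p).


Number of potential triangles: C(136, 3) = 410040.
Each occurs with probability p³ ≈ (0.00252204)³ ≈ 1.60418661e-08.
By linearity: E[X] = C(136, 3)·p³ ≈ 410040 · 1.60418661e-08 ≈ 0.006578.
Since α = 3/2 > 1, p = c/n^{3/2} = o(1/n) is below the triangle threshold p ~ 1/n. Asymptotically E[X] ~ (c³/6)·n^{3(1−α)} = (4³/6)·n^{-1.5} → 0, so by Markov's inequality G has no triangles w.h.p.

E[X] ≈ 0.006578; in regime p = Θ(1/n^{3/2}) E[X] tends to 0 (below the triangle threshold p ~ 1/n).


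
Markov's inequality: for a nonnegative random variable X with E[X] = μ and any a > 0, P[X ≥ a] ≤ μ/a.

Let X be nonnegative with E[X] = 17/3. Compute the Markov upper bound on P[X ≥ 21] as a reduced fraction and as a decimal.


μ = E[X] = 17/3, a = 21.
Markov: P[X ≥ 21] ≤ μ/a = (17/3)/21 = 17/63.
Numerically: ≈ 0.2698.
(Since a = 21 > μ = 5.6667, the bound 17/63 is < 1 and informative.)

P[X ≥ 21] ≤ 17/63 ≈ 0.2698.


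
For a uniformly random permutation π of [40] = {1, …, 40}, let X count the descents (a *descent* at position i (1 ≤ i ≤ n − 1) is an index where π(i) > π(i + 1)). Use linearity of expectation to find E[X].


Write X = Σ X_I over i = 1, …, 39, with X_I the indicator of one descent.
There are 39 indicators.
For each fixed i, the pair (π(i), π(i+1)) is a uniformly random ordered pair of distinct values from {1, …, 40}; by symmetry P[π(i) > π(i+1)] = 1/2.
By linearity: E[X] = 39 · (1/2) = (40 − 1) · (1/2) = 39/2 ≈ 19.500000.

E[X] = 39/2 = 19.500000.


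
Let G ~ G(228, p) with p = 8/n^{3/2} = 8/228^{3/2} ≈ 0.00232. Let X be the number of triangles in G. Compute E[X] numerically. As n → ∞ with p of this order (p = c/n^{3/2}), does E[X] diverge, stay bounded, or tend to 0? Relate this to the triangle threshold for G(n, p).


Number of potential triangles: C(228, 3) = 1949476.
Each occurs with probability p³ ≈ (0.00232)³ ≈ 1.25477e-08.
By linearity: E[X] = C(228, 3)·p³ ≈ 1949476 · 1.25477e-08 ≈ 0.024.
Since α = 3/2 > 1, p = c/n^{3/2} = o(1/n) is below the triangle threshold p ~ 1/n. Asymptotically E[X] ~ (c³/6)·n^{3(1−α)} = (8³/6)·n^{-1.5} → 0, so by Markov's inequality G has no triangles w.h.p.

E[X] ≈ 0.024; in regime p = Θ(1/n^{3/2}) E[X] tends to 0 (below the triangle threshold p ~ 1/n).


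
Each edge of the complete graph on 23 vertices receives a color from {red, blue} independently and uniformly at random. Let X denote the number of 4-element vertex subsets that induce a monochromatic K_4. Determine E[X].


Let X = Σ_S X_S over the C(23, 4) = 8855 subsets S of size 4, where X_S = 1 if the K_4 on S is monochromatic.
For a fixed S, the K_4 on S has C(4, 2) = 6 edges. P[all 6 edges red] = (1/2)^6, and likewise for blue, so P[monochromatic] = 2·(1/2)^6 = 2^{1 − 6} = 1/32.
By linearity of expectation: E[X] = C(23, 4) · 2^{1 − 6} = 8855 · 1/32 = 8855/32.
Numerically: E[X] ≈ 276.7188.

E[X] = C(23,4)·2^(1−C(4,2)) = 8855/32 ≈ 276.7188.


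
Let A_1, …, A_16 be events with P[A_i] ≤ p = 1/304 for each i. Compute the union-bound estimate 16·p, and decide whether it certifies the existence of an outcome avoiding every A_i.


Union bound: P[∪_{i=1}^{16} A_i] ≤ Σ_i P[A_i] ≤ 16·p = 16·(1/304) = 1/19.
Numerically: 1/19 ≈ 0.0526.
Is 1/19 < 1? YES.
Since P[∪ A_i] ≤ 1/19 < 1, the complement has P[∩ A_i^c] ≥ 1 − 1/19 = 18/19 > 0, so some outcome avoids every A_i.

16·p = 1/19 ≈ 0.0526; existence CERTIFIED by the union bound.


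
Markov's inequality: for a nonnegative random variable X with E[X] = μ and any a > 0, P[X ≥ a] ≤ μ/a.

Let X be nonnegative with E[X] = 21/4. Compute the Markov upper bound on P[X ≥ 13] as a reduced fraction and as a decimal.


μ = E[X] = 21/4, a = 13.
Markov: P[X ≥ 13] ≤ μ/a = (21/4)/13 = 21/52.
Numerically: ≈ 0.4038.
(Since a = 13 > μ = 5.2500, the bound 21/52 is < 1 and informative.)

P[X ≥ 13] ≤ 21/52 ≈ 0.4038.


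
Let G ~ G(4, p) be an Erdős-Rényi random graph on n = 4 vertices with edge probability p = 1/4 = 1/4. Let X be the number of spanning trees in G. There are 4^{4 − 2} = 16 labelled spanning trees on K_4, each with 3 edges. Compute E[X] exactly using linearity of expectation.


K_4 has 4^{4 − 2} = 16 labelled spanning trees.
For each such spanning tree H, let X_H = 1 if all 3 edges of H are present in G. Then P[X_H = 1] = p^{3} = (1/4)^{3} = 1/64.
Summing the indicators: E[X] = Σ_H E[X_H] = 16 · p^{3} = 16 · 1/64 = 1/4.
Numerically: E[X] ≈ 0.25.

E[X] = 16 · (1/4)^{3} = 1/4 ≈ 0.25.


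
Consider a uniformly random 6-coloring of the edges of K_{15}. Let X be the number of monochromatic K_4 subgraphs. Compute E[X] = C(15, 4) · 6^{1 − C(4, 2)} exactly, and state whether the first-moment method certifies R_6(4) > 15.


E[X] = C(15, 4) · 6^{1 − 6} = 1365 · 6^{−5} = 1365/7776.
As a reduced fraction: E[X] = 455/2592 ≈ 0.176.
Is E[X] < 1? YES.
Since E[X] < 1, there exists a 6-coloring of K_{15} with no monochromatic K_4; hence R_6(4) > 15.

E[X] = 455/2592 ≈ 0.176; E[X] < 1, so R_6(4) > 15.


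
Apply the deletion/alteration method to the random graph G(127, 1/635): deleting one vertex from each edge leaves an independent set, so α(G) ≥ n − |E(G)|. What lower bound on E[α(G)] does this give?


E[|E(G)|] = C(127, 2)·p = 8001 · (1/635) = 63/5.
E[α(G)] ≥ n − E[|E(G)|] = 127 − 63/5 = 572/5.
Numerically: ≈ 114.400000.
(This is only a lower bound; the true E[α(G)] may be larger.)

E[α(G)] ≥ 572/5 ≈ 114.400000.


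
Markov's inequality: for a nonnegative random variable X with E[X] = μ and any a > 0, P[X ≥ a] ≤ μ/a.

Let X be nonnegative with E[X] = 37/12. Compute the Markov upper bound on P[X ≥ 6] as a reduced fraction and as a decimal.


μ = E[X] = 37/12, a = 6.
Markov: P[X ≥ 6] ≤ μ/a = (37/12)/6 = 37/72.
Numerically: ≈ 0.5139.
(Since a = 6 > μ = 3.0833, the bound 37/72 is < 1 and informative.)

P[X ≥ 6] ≤ 37/72 ≈ 0.5139.


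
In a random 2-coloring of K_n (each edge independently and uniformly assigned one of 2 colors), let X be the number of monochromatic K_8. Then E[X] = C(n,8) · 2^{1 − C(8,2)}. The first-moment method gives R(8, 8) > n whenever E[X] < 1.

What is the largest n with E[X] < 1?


We need C(n, 8) · 2^{1 − 28} < 1, i.e. C(n, 8) < 2^{28 − 1} = 134217728.
Check values of n near the boundary:
  n = 36: C(36, 8) = 30260340; 30260340 < 134217728? YES
  n = 37: C(37, 8) = 38608020; 38608020 < 134217728? YES
  n = 38: C(38, 8) = 48903492; 48903492 < 134217728? YES
  n = 39: C(39, 8) = 61523748; 61523748 < 134217728? YES
  n = 40: C(40, 8) = 76904685; 76904685 < 134217728? YES
  n = 41: C(41, 8) = 95548245; 95548245 < 134217728? YES
  n = 42: C(42, 8) = 118030185; 118030185 < 134217728? YES
  n = 43: C(43, 8) = 145008513; 145008513 < 134217728? NO
The largest n with C(n, 8) < 134217728 is n = 42 (where E[X] = 118030185/134217728 ≈ 0.879393). Hence R(8, 8) > 42, i.e. R(8, 8) ≥ 43.

Largest n = 42; hence R(8, 8) > 42.


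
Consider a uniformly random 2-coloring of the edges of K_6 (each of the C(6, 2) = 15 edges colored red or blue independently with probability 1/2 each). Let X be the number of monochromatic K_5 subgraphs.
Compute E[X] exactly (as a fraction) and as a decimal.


Let X = Σ_S X_S over the C(6, 5) = 6 subsets S of size 5, where X_S = 1 if the K_5 on S is monochromatic.
For a fixed S, the K_5 on S has C(5, 2) = 10 edges. P[all 10 edges red] = (1/2)^10, and likewise for blue, so P[monochromatic] = 2·(1/2)^10 = 2^{1 − 10} = 1/512.
By linearity: E[X] = C(6, 5) · 2^{1 − 10} = 6 · 1/512 = 3/256.
Numerically: E[X] ≈ 0.011719.

E[X] = C(6,5)·2^(1−C(5,2)) = 3/256 ≈ 0.011719.
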